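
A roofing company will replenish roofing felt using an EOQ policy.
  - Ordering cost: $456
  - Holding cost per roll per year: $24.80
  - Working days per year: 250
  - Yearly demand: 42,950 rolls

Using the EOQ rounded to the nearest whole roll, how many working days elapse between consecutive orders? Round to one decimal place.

2DS/H = 2·42,950·456/24.8 = 1,579,451.61
EOQ = √1,579,451.61 ≈ 1,256.76 → Q = 1,257 rolls
Days between orders = 250 / (D/Q) = 250 / 34.169 ≈ 7.317

7.3 days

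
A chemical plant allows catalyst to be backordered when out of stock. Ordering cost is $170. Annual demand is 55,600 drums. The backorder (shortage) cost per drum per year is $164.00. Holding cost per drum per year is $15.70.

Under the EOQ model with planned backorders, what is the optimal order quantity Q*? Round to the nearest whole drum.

Basic EOQ = √(2·55,600·170/15.7) = 1,097.304
Backorder adjustment √((H+b)/b) = √((15.7+164)/164) = 1.0468
Q* = 1,097.304 × 1.0468 ≈ 1,148.63

1,149 drums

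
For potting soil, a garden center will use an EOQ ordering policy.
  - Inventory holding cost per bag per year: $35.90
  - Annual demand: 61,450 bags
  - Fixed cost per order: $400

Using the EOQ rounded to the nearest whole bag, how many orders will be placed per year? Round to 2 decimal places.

52.52 orders per year

Q* = √(2·D·S / H) = √(2·61,450·400 / 35.9) = √1,369,359.3 ≈ 1,170.20 → Q = 1,170
Orders per year = D/Q = 61,450 / 1,170 = 52.521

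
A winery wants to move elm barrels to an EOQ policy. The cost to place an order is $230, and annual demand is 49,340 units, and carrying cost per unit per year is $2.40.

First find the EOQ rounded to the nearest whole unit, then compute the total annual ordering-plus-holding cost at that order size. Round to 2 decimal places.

$7,380.47

Q* = √(2·D·S / H) = √(2·49,340·230 / 2.4) = √9,456,833.3 ≈ 3,075.20 → Q = 3,075 units
Ordering: D/Q × S = 49,340/3,075 × $230 = $3,690.47
Holding:  Q/2 × H = 3,075/2 × $2.4 = $3,690.00
Total = $3,690.47 + $3,690.00 = $7,380.47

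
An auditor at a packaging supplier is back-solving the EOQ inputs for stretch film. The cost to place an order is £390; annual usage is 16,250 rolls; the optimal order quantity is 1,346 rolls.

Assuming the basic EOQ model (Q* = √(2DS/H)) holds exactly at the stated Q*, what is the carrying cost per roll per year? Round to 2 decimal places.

From Q* = √(2DS/H) ⇒ Q*² = 2DS/H.
H = 2DS / Q² = 2 × 16,250 × 390 / 1,346² = 6.9961

£7.00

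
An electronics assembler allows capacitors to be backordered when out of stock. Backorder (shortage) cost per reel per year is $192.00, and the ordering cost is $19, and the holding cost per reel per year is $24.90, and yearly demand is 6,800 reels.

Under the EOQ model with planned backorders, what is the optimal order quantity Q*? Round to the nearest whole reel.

Q* = √(2DS/H) · √((H + b)/b)
   = √(2 × 6,800 × 19 / 24.9) · √((24.9 + 192) / 192)
   = 101.870 × 1.0629 ≈ 108.27

108 reels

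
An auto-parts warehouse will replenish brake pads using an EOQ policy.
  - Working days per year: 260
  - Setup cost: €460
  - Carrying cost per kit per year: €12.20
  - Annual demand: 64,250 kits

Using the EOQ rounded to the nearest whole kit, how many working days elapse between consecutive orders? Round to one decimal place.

2DS/H = 2·64,250·460/12.2 = 4,845,081.97
EOQ = √4,845,081.97 ≈ 2,201.15 → Q = 2,201 kits
Cycle time = (working days × Q)/D = (260 × 2,201) / 64,250 = 8.907 days

8.9 days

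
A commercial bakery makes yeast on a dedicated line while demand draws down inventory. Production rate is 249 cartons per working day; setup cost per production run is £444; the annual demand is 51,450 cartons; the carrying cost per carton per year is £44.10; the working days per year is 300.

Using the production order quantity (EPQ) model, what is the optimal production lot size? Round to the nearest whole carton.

1,824 cartons

d = 51,450/300 = 171.5000 cartons/day;  effective holding cost H(1 − d/p) = 44.1·(1 − 171.5000/249) = 13.72590
Q* = √(2DS / H_eff) = √(2·51,450·444 / 13.72590) ≈ 1,824.44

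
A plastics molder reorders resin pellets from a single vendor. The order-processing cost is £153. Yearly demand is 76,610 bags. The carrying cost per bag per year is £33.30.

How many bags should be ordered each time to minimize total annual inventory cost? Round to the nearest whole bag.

Q* = √(2·D·S / H) = √(2·76,610·153 / 33.3) = √703,983.8 ≈ 839.04

839 bags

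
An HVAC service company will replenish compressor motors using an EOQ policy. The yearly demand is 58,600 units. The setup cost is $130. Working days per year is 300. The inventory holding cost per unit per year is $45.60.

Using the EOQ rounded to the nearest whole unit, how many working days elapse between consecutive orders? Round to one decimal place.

2DS/H = 2·58,600·130/45.6 = 334,122.81
EOQ = √334,122.81 ≈ 578.03 → Q = 578 units
T = Q/D × 300 days = 578/58,600 × 300 = 2.959 days

3.0 days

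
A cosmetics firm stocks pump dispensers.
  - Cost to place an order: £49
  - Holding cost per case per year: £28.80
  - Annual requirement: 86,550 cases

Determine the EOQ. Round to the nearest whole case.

EOQ = √(2DS/H) = √(2 × 86,550 × 49 / 28.8)
    = √(294,510.42) ≈ 542.69

543 cases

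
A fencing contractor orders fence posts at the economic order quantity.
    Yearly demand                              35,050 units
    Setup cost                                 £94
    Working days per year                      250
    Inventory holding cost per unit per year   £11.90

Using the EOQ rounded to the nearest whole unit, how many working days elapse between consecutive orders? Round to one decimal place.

2DS/H = 2·35,050·94/11.9 = 553,731.09
EOQ = √553,731.09 ≈ 744.13 → Q = 744 units
Days between orders = 250 / (D/Q) = 250 / 47.110 ≈ 5.307

5.3 days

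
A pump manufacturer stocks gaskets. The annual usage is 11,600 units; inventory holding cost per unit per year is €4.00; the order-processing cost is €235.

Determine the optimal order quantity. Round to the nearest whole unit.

1,167 units

Q* = √(2·D·S / H) = √(2·11,600·235 / 4) = √1,363,000.0 ≈ 1,167.48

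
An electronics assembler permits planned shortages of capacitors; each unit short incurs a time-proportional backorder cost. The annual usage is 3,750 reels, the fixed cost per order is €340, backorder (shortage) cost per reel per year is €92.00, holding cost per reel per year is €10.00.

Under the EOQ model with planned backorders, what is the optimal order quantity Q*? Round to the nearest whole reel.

532 reels

Q* = √(2DS/H) · √((H + b)/b)
   = √(2 × 3,750 × 340 / 10) · √((10 + 92) / 92)
   = 504.975 × 1.0529 ≈ 531.71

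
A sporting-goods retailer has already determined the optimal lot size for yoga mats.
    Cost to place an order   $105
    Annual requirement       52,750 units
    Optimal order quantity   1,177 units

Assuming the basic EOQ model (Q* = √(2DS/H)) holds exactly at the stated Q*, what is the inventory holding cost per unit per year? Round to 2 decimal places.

Since Q* = (2DS/H)^½, squaring gives Q*²·H = 2DS.
H = 2DS / Q² = 2 × 52,750 × 105 / 1,177² = 7.9963

$8.00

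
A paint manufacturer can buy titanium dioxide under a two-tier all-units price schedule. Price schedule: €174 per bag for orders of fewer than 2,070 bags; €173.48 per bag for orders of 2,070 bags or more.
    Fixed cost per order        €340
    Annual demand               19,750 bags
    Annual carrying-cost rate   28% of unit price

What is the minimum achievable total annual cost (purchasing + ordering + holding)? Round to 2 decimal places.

€3,462,079.48

H₁ = 28%×€174 = €48.7200;  H₂ = 28%×€173.48 = €48.5744
EOQ₁ = √(2×19,750×340/48.7200) = 525.03  (< 2,070, feasible at tier 1)
EOQ₂ = √(2×19,750×340/48.5744) = 525.82  (< 2,070 → use Q = 2,070 at tier-2 price)
TC(tier 1 (EOQ₁), Q≈525.0) = €3,462,079.48
TC(tier 2, Q≈2,070.0) = €3,479,748.47
Minimum at tier 1 (EOQ₁): €3,462,079.48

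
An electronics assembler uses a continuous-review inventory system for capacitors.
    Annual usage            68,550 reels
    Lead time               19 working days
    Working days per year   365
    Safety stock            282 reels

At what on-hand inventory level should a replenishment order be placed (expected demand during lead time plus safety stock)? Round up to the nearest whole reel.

3,851 reels

Daily demand d = 68,550 / 365 = 187.808 reels/day
Demand during lead time = 187.808 × 19 = 3,568.36
Reorder point = 3,568.36 + 282 = 3,850.36 → round up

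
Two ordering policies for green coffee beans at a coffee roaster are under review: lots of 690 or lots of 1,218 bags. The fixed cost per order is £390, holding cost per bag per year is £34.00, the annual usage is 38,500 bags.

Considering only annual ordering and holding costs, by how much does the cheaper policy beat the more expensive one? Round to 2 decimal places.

£457.28

For each Q, cost = (D/Q)·S + (Q/2)·H.
TC(690) = (38,500/690)×390 + (690/2)×34 = £33,490.87
TC(1,218) = (38,500/1,218)×390 + (1,218/2)×34 = £33,033.59
|ΔTC| = |£33,490.87 − £33,033.59| = £457.28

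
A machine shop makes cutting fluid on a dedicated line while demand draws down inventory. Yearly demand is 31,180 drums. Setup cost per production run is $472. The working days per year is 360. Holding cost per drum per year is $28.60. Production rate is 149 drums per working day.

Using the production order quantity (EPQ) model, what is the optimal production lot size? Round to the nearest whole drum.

1,568 drums

Daily demand d = 31,180/360 = 86.611; p = 149; 1 − d/p = 0.41872
EPQ = √(2DS / (H(1 − d/p)))
    = √(2 × 31,180 × 472 / (28.6 × 0.41872)) ≈ 1,567.76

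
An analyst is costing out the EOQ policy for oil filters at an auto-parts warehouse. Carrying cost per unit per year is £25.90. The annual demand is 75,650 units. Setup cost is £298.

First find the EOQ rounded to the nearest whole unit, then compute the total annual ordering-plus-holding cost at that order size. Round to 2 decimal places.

£34,172.56

EOQ = √(2DS/H) = √(2 × 75,650 × 298 / 25.9)
    = √(1,740,826.25) ≈ 1,319.40 → Q = 1,319 units
Annual ordering cost = (D/Q)·S = (75,650/1,319) × 298 = £17,091.51
Annual holding cost  = (Q/2)·H = (1,319/2) × 25.9 = £17,081.05
Total = £17,091.51 + £17,081.05 = £34,172.56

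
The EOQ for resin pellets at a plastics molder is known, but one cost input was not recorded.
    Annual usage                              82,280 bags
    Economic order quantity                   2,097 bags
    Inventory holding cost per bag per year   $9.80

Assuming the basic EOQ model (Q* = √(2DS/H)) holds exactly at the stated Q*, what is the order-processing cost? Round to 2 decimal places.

$261.88

EOQ relation: Q² = 2DS/H, so rearrange for the unknown.
S = Q²H / (2D) = 2,097² × 9.8 / (2 × 82,280) = 261.8778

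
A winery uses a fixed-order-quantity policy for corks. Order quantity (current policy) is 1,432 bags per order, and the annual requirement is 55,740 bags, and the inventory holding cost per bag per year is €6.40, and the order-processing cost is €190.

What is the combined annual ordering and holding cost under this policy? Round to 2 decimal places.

Ordering: D/Q × S = 55,740/1,432 × €190 = €7,395.67
Holding:  Q/2 × H = 1,432/2 × €6.4 = €4,582.40
Total = €7,395.67 + €4,582.40 = €11,978.07

€11,978.07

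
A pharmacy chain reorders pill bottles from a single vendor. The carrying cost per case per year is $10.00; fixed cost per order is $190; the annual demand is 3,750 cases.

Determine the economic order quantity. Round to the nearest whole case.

EOQ = √(2DS/H) = √(2 × 3,750 × 190 / 10)
    = √(142,500.00) ≈ 377.49

377 cases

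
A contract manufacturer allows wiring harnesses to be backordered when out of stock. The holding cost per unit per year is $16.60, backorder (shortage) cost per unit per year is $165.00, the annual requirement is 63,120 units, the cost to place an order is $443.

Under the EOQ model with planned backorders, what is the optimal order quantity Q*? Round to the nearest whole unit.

1,926 units

Basic EOQ = √(2·63,120·443/16.6) = 1,835.466
Backorder adjustment √((H+b)/b) = √((16.6+165)/165) = 1.0491
Q* = 1,835.466 × 1.0491 ≈ 1,925.58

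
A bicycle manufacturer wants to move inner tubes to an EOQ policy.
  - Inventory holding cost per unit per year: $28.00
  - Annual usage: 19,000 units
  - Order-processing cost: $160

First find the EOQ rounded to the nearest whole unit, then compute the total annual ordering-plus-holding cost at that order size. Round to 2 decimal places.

$13,047.61

Q* = √(2·D·S / H) = √(2·19,000·160 / 28) = √217,142.9 ≈ 465.99 → Q = 466 units
Ordering: D/Q × S = 19,000/466 × $160 = $6,523.61
Holding:  Q/2 × H = 466/2 × $28 = $6,524.00
Total = $6,523.61 + $6,524.00 = $13,047.61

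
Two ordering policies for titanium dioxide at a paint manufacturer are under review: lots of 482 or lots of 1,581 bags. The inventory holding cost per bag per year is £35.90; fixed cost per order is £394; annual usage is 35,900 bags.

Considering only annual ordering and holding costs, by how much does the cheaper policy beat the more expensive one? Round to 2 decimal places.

TC(Q) = (D/Q)S + (Q/2)H
TC(482) = (35,900/482)×394 + (482/2)×35.9 = £37,997.54
TC(1,581) = (35,900/1,581)×394 + (1,581/2)×35.9 = £37,325.57
|ΔTC| = |£37,997.54 − £37,325.57| = £671.98

£671.98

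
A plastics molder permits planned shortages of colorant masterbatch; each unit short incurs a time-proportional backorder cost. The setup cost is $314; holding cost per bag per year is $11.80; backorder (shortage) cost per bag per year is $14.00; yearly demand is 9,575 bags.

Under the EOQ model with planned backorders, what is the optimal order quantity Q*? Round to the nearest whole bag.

969 bags

Q* = √(2DS/H) · √((H + b)/b)
   = √(2 × 9,575 × 314 / 11.8) · √((11.8 + 14) / 14)
   = 713.852 × 1.3575 ≈ 969.07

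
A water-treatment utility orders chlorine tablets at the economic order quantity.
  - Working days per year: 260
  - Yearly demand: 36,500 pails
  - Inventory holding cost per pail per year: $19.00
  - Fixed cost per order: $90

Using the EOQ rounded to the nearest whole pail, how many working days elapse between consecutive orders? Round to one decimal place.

2DS/H = 2·36,500·90/19 = 345,789.47
EOQ = √345,789.47 ≈ 588.04 → Q = 588 pails
Days between orders = 260 / (D/Q) = 260 / 62.075 ≈ 4.188

4.2 days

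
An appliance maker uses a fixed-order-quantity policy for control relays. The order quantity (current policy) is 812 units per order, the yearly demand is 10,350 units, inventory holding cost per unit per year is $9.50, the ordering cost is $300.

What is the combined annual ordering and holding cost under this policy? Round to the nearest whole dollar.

$7,681

Annual ordering cost = (D/Q)·S = (10,350/812) × 300 = $3,823.89
Annual holding cost  = (Q/2)·H = (812/2) × 9.5 = $3,857.00
Total = $3,823.89 + $3,857.00 = $7,680.89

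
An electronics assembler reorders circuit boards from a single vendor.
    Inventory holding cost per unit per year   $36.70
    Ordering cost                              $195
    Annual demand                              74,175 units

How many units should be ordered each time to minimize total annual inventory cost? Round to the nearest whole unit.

Optimal lot size Q* = (2 × 74,175 × $195 / $36.7)^½ ≈ 887.83

888 units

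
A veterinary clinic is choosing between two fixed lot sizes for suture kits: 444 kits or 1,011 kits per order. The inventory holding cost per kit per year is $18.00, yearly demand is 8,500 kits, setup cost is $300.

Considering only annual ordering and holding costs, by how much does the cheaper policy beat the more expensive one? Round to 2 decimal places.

$1,882.01

For each Q, cost = (D/Q)·S + (Q/2)·H.
TC(444) = (8,500/444)×300 + (444/2)×18 = $9,739.24
TC(1,011) = (8,500/1,011)×300 + (1,011/2)×18 = $11,621.26
Cheaper: Q = 444.  Difference = $1,882.01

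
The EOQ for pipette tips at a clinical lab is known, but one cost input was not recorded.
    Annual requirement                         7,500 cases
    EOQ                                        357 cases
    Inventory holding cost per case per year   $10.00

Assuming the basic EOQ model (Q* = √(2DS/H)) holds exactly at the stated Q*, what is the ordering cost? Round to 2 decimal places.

From Q* = √(2DS/H) ⇒ Q*² = 2DS/H.
S = Q²H / (2D) = 357² × 10 / (2 × 7,500) = 84.9660

$84.97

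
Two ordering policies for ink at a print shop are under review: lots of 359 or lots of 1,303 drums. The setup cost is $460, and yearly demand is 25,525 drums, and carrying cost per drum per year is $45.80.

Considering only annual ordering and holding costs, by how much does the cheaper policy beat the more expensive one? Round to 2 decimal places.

TC(Q) = (D/Q)S + (Q/2)H
TC(359) = (25,525/359)×460 + (359/2)×45.8 = $40,927.23
TC(1,303) = (25,525/1,303)×460 + (1,303/2)×45.8 = $38,849.83
Cheaper: Q = 1,303.  Difference = $2,077.40

$2,077.40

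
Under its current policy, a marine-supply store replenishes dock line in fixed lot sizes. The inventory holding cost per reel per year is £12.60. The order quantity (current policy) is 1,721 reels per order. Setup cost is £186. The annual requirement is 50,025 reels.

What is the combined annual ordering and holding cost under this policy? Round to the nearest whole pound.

£16,249

Ordering: D/Q × S = 50,025/1,721 × £186 = £5,406.54
Holding:  Q/2 × H = 1,721/2 × £12.6 = £10,842.30
Total = £5,406.54 + £10,842.30 = £16,248.84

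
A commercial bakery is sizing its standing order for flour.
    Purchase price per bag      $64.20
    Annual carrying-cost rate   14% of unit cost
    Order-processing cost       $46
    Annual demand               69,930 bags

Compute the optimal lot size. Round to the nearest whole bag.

846 bags

Carrying cost H = $64.2 × 14% = $8.9880/bag/yr
2DS/H = 2·69,930·46/8.988 = 715,794.39
EOQ = √715,794.39 ≈ 846.05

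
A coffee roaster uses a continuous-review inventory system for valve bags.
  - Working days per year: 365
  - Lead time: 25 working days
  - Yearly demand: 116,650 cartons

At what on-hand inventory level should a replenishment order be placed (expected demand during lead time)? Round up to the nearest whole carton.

Daily demand d = 116,650 / 365 = 319.589 cartons/day
Demand during lead time = 319.589 × 25 = 7,989.73
Reorder point = 7,989.73 → round up

7,990 cartons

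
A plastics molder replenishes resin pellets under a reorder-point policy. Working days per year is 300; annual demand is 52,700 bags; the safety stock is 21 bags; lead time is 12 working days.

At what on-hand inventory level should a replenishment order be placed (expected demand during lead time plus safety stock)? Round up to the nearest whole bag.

2,129 bags

Daily demand d = 52,700 / 300 = 175.667 bags/day
Demand during lead time = 175.667 × 12 = 2,108.00
Reorder point = 2,108.00 + 21 = 2,129.00 → round up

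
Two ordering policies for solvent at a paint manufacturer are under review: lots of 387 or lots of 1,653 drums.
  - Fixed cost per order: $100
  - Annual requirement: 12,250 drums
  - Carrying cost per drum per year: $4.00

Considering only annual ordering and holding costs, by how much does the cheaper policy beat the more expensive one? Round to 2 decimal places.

$107.70

For each Q, cost = (D/Q)·S + (Q/2)·H.
TC(387) = (12,250/387)×100 + (387/2)×4 = $3,939.37
TC(1,653) = (12,250/1,653)×100 + (1,653/2)×4 = $4,047.08
|ΔTC| = |$3,939.37 − $4,047.08| = $107.70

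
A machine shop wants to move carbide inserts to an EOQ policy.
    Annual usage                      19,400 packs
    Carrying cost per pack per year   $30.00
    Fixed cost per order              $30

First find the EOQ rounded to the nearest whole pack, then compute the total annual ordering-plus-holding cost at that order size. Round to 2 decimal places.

2DS/H = 2·19,400·30/30 = 38,800.00
EOQ = √38,800.00 ≈ 196.98 → Q = 197 packs
Ordering: D/Q × S = 19,400/197 × $30 = $2,954.31
Holding:  Q/2 × H = 197/2 × $30 = $2,955.00
Total = $2,954.31 + $2,955.00 = $5,909.31

$5,909.31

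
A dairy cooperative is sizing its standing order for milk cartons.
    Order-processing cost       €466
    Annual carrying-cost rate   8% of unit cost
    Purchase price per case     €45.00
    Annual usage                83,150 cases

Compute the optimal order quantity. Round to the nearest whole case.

4,640 cases

Carrying cost H = €45 × 8% = €3.6000/case/yr
2DS/H = 2·83,150·466/3.6 = 21,526,611.11
EOQ = √21,526,611.11 ≈ 4,639.68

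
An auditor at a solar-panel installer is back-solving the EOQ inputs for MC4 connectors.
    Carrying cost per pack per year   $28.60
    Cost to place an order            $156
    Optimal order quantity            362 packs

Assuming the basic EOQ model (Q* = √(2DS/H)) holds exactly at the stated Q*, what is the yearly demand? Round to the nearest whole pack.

12,012 packs per year

EOQ relation: Q² = 2DS/H, so rearrange for the unknown.
D = Q²H / (2S) = 362² × 28.6 / (2 × 156) = 12,012.37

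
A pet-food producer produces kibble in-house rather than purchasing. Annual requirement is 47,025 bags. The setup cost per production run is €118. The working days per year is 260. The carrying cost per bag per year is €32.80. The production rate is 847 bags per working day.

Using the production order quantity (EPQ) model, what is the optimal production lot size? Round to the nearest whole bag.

d = 47,025/260 = 180.8654 bags/day;  effective holding cost H(1 − d/p) = 32.8·(1 − 180.8654/847) = 25.79600
Q* = √(2DS / H_eff) = √(2·47,025·118 / 25.79600) ≈ 655.91

656 bags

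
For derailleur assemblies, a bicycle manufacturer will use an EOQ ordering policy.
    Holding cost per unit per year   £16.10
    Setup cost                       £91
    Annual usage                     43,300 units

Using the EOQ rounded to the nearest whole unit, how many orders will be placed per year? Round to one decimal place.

EOQ = √(2DS/H) = √(2 × 43,300 × 91 / 16.1)
    = √(489,478.26) ≈ 699.63 → Q = 700
Orders per year = D/Q = 43,300 / 700 = 61.857

61.9 orders per year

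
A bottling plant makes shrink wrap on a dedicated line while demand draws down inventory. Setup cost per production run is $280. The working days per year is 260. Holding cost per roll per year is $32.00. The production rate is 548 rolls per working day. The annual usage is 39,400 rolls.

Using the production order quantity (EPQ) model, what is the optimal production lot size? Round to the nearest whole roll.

976 rolls

Daily demand d = 39,400/260 = 151.538; p = 548; 1 − d/p = 0.72347
EPQ = √(2DS / (H(1 − d/p)))
    = √(2 × 39,400 × 280 / (32 × 0.72347)) ≈ 976.24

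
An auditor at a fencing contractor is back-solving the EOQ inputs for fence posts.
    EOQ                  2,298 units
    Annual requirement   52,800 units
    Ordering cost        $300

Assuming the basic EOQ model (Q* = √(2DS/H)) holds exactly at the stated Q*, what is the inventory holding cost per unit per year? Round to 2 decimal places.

EOQ relation: Q² = 2DS/H, so rearrange for the unknown.
H = 2DS / Q² = 2 × 52,800 × 300 / 2,298² = 5.9991

$6.00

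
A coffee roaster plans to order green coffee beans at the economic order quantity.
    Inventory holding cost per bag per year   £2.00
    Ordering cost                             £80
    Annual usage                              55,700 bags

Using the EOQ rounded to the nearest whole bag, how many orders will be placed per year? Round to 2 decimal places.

26.39 orders per year

EOQ = √(2DS/H) = √(2 × 55,700 × 80 / 2)
    = √(4,456,000.00) ≈ 2,110.92 → Q = 2,111
N = D/Q = 55,700/2,111 ≈ 26.386 orders/yr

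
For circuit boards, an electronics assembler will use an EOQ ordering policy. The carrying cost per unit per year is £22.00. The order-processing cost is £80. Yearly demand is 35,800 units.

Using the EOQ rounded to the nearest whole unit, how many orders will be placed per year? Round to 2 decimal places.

Optimal lot size Q* = (2 × 35,800 × £80 / £22)^½ ≈ 510.26 → Q = 510
N = D/Q = 35,800/510 ≈ 70.196 orders/yr

70.20 orders per year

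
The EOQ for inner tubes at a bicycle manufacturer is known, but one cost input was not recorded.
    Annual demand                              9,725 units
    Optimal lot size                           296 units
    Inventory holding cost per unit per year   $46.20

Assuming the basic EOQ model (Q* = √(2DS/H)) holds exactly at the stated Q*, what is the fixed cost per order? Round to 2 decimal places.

$208.12

EOQ relation: Q² = 2DS/H, so rearrange for the unknown.
S = Q²H / (2D) = 296² × 46.2 / (2 × 9,725) = 208.1162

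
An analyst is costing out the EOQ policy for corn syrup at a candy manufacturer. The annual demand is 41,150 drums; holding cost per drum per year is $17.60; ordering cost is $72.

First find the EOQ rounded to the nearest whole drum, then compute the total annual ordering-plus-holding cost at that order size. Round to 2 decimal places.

$10,212.28

2DS/H = 2·41,150·72/17.6 = 336,681.82
EOQ = √336,681.82 ≈ 580.24 → Q = 580 drums
Annual ordering cost = (D/Q)·S = (41,150/580) × 72 = $5,108.28
Annual holding cost  = (Q/2)·H = (580/2) × 17.6 = $5,104.00
Total = $5,108.28 + $5,104.00 = $10,212.28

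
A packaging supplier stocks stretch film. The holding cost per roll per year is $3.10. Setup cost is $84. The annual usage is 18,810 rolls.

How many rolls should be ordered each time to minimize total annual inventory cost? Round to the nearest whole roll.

1,010 rolls

Optimal lot size Q* = (2 × 18,810 × $84 / $3.1)^½ ≈ 1,009.64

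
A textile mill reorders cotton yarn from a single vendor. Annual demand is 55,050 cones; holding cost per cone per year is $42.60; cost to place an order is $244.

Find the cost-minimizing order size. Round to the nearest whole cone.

794 cones

Q* = √(2·D·S / H) = √(2·55,050·244 / 42.6) = √630,619.7 ≈ 794.12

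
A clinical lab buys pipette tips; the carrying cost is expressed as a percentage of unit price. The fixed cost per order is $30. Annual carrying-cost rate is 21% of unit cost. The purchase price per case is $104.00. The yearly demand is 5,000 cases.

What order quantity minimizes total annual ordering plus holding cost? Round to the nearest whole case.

117 cases

Holding cost per case per year: H = 21% × $104 = $21.8400
Optimal lot size Q* = (2 × 5,000 × $30 / $21.84)^½ ≈ 117.20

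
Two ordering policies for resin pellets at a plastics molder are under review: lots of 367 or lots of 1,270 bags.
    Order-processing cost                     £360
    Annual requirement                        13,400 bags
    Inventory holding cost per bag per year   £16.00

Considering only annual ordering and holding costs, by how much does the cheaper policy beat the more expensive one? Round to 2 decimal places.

For each Q, cost = (D/Q)·S + (Q/2)·H.
TC(367) = (13,400/367)×360 + (367/2)×16 = £16,080.41
TC(1,270) = (13,400/1,270)×360 + (1,270/2)×16 = £13,958.43
Cheaper: Q = 1,270.  Difference = £2,121.99

£2,121.99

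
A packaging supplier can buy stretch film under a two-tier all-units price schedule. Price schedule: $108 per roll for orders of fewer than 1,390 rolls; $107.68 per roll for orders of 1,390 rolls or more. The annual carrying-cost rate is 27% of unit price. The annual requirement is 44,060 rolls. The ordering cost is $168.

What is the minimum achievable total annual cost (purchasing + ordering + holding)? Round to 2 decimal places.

$4,769,912.19

H₁ = 27%×$108 = $29.1600;  H₂ = 27%×$107.68 = $29.0736
EOQ₁ = √(2×44,060×168/29.1600) = 712.52  (< 1,390, feasible at tier 1)
EOQ₂ = √(2×44,060×168/29.0736) = 713.58  (< 1,390 → use Q = 1,390 at tier-2 price)
TC(tier 1 (EOQ₁), Q≈712.5) = $4,779,257.13
TC(tier 2, Q≈1,390.0) = $4,769,912.19
Minimum at tier 2: $4,769,912.19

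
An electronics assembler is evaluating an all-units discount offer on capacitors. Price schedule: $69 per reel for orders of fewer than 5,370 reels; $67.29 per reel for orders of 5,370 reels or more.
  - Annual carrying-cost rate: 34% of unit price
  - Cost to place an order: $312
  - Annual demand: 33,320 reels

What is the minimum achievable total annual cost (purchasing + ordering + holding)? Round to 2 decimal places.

H₁ = 34%×$69 = $23.4600;  H₂ = 34%×$67.29 = $22.8786
EOQ₁ = √(2×33,320×312/23.4600) = 941.41  (< 5,370, feasible at tier 1)
EOQ₂ = √(2×33,320×312/22.8786) = 953.30  (< 5,370 → use Q = 5,370 at tier-2 price)
TC(tier 1 (EOQ₁), Q≈941.4) = $2,321,165.58
TC(tier 2, Q≈5,370.0) = $2,305,467.75
Minimum at tier 2: $2,305,467.75

$2,305,467.75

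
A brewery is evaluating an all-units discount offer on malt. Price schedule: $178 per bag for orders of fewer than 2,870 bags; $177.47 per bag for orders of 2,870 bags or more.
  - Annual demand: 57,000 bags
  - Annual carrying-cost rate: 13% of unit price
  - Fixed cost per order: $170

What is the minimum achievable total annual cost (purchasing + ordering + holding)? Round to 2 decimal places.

$10,152,273.34

H₁ = 13%×$178 = $23.1400;  H₂ = 13%×$177.47 = $23.0711
EOQ₁ = √(2×57,000×170/23.1400) = 915.16  (< 2,870, feasible at tier 1)
EOQ₂ = √(2×57,000×170/23.0711) = 916.52  (< 2,870 → use Q = 2,870 at tier-2 price)
TC(tier 1 (EOQ₁), Q≈915.2) = $10,167,176.71
TC(tier 2, Q≈2,870.0) = $10,152,273.34
Minimum at tier 2: $10,152,273.34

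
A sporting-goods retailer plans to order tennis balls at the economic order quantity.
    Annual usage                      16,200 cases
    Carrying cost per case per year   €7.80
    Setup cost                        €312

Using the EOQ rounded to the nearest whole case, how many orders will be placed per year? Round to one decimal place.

2DS/H = 2·16,200·312/7.8 = 1,296,000.00
EOQ = √1,296,000.00 ≈ 1,138.42 → Q = 1,138
N = D/Q = 16,200/1,138 ≈ 14.236 orders/yr

14.2 orders per year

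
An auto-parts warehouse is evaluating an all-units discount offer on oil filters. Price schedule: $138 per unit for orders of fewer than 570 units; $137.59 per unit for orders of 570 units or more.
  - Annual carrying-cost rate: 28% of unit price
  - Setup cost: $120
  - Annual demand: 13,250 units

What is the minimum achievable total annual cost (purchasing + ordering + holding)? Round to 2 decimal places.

$1,836,836.66

H₁ = 28%×$138 = $38.6400;  H₂ = 28%×$137.59 = $38.5252
EOQ₁ = √(2×13,250×120/38.6400) = 286.88  (< 570, feasible at tier 1)
EOQ₂ = √(2×13,250×120/38.5252) = 287.30  (< 570 → use Q = 570 at tier-2 price)
TC(tier 1 (EOQ₁), Q≈286.9) = $1,839,584.91
TC(tier 2, Q≈570.0) = $1,836,836.66
Minimum at tier 2: $1,836,836.66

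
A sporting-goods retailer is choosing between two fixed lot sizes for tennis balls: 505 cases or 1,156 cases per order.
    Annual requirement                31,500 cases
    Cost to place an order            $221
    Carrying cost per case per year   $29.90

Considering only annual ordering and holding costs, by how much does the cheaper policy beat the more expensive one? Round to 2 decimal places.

Annual cost at Q: ordering D·S/Q plus holding Q·H/2.
TC(505) = (31,500/505)×221 + (505/2)×29.9 = $21,334.90
TC(1,156) = (31,500/1,156)×221 + (1,156/2)×29.9 = $23,304.26
|ΔTC| = |$21,334.90 − $23,304.26| = $1,969.36

$1,969.36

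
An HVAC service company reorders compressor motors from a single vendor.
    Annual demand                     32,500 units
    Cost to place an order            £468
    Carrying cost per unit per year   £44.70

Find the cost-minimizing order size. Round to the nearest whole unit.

825 units

Optimal lot size Q* = (2 × 32,500 × £468 / £44.7)^½ ≈ 824.95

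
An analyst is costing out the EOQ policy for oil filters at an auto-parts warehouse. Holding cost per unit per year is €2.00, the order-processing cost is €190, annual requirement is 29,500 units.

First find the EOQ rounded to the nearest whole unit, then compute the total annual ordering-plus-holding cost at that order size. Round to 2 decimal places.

€4,734.98

2DS/H = 2·29,500·190/2 = 5,605,000.00
EOQ = √5,605,000.00 ≈ 2,367.49 → Q = 2,367 units
Ordering: D/Q × S = 29,500/2,367 × €190 = €2,367.98
Holding:  Q/2 × H = 2,367/2 × €2 = €2,367.00
Total = €2,367.98 + €2,367.00 = €4,734.98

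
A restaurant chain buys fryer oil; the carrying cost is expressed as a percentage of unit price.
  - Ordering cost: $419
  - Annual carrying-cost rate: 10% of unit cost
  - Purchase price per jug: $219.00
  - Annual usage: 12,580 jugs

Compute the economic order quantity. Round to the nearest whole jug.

Holding cost per jug per year: H = 10% × $219 = $21.9000
2DS/H = 2·12,580·419/21.9 = 481,371.69
EOQ = √481,371.69 ≈ 693.81

694 jugs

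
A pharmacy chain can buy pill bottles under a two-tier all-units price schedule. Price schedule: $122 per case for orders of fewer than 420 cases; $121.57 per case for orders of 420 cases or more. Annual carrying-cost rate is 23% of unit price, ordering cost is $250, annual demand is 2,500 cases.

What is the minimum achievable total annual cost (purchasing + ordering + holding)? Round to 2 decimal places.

$310,922.42

H₁ = 23%×$122 = $28.0600;  H₂ = 23%×$121.57 = $27.9611
EOQ₁ = √(2×2,500×250/28.0600) = 211.06  (< 420, feasible at tier 1)
EOQ₂ = √(2×2,500×250/27.9611) = 211.44  (< 420 → use Q = 420 at tier-2 price)
TC(tier 1 (EOQ₁), Q≈211.1) = $310,922.42
TC(tier 2, Q≈420.0) = $311,284.93
Minimum at tier 1 (EOQ₁): $310,922.42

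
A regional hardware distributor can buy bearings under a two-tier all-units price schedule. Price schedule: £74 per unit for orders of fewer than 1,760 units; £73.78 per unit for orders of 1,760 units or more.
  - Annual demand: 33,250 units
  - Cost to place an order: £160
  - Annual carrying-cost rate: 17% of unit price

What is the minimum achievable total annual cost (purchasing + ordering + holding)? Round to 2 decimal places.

£2,467,245.22

H₁ = 17%×£74 = £12.5800;  H₂ = 17%×£73.78 = £12.5426
EOQ₁ = √(2×33,250×160/12.5800) = 919.67  (< 1,760, feasible at tier 1)
EOQ₂ = √(2×33,250×160/12.5426) = 921.04  (< 1,760 → use Q = 1,760 at tier-2 price)
TC(tier 1 (EOQ₁), Q≈919.7) = £2,472,069.41
TC(tier 2, Q≈1,760.0) = £2,467,245.22
Minimum at tier 2: £2,467,245.22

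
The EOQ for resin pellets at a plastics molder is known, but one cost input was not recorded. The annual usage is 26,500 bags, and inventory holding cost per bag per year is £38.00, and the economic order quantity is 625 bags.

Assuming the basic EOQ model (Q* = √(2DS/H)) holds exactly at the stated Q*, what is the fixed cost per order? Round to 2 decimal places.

Since Q* = (2DS/H)^½, squaring gives Q*²·H = 2DS.
S = Q²H / (2D) = 625² × 38 / (2 × 26,500) = 280.0708

£280.07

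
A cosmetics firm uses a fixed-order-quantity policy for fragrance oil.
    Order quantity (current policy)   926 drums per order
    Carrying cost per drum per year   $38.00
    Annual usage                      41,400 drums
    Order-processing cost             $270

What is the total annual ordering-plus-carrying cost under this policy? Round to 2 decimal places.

Orders/yr = 41,400/926 = 44.708; ordering cost = 44.708 × $270 = $12,071.27
Average inventory = 926/2 = 463; holding cost = 463 × $38 = $17,594.00
Total = $12,071.27 + $17,594.00 = $29,665.27

$29,665.27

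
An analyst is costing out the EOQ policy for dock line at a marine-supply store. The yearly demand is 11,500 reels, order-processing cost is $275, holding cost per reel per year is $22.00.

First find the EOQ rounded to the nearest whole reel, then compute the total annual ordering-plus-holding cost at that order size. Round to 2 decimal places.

$11,796.19

EOQ = √(2DS/H) = √(2 × 11,500 × 275 / 22)
    = √(287,500.00) ≈ 536.19 → Q = 536 reels
Ordering: D/Q × S = 11,500/536 × $275 = $5,900.19
Holding:  Q/2 × H = 536/2 × $22 = $5,896.00
Total = $5,900.19 + $5,896.00 = $11,796.19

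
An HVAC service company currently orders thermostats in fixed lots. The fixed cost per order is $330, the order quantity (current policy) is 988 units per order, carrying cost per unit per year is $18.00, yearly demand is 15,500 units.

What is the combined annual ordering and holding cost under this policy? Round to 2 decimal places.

Ordering: D/Q × S = 15,500/988 × $330 = $5,177.13
Holding:  Q/2 × H = 988/2 × $18 = $8,892.00
Total = $5,177.13 + $8,892.00 = $14,069.13

$14,069.13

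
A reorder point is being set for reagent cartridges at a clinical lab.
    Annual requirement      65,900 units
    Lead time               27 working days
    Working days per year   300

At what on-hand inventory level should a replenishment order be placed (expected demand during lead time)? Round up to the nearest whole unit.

Daily demand d = 65,900 / 300 = 219.667 units/day
Demand during lead time = 219.667 × 27 = 5,931.00
Reorder point = 5,931.00 → round up

5,931 units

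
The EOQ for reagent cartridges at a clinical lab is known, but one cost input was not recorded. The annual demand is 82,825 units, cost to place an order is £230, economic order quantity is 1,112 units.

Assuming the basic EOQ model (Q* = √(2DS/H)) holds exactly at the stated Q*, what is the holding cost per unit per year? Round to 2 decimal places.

£30.81

From Q* = √(2DS/H) ⇒ Q*² = 2DS/H.
H = 2DS / Q² = 2 × 82,825 × 230 / 1,112² = 30.8113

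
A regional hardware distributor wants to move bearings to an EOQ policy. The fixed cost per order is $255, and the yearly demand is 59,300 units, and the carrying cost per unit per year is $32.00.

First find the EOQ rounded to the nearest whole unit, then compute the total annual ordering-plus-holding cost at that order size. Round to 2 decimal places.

Optimal lot size Q* = (2 × 59,300 × $255 / $32)^½ ≈ 972.16 → Q = 972 units
Annual ordering cost = (D/Q)·S = (59,300/972) × 255 = $15,557.10
Annual holding cost  = (Q/2)·H = (972/2) × 32 = $15,552.00
Total = $15,557.10 + $15,552.00 = $31,109.10

$31,109.10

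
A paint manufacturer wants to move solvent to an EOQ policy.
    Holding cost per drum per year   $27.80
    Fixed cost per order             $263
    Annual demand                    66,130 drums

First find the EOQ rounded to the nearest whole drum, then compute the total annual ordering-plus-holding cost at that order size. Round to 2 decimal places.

$31,096.72

EOQ = √(2DS/H) = √(2 × 66,130 × 263 / 27.8)
    = √(1,251,236.69) ≈ 1,118.59 → Q = 1,119 drums
Orders/yr = 66,130/1,119 = 59.097; ordering cost = 59.097 × $263 = $15,542.62
Average inventory = 1,119/2 = 559.5; holding cost = 559.5 × $27.8 = $15,554.10
Total = $15,542.62 + $15,554.10 = $31,096.72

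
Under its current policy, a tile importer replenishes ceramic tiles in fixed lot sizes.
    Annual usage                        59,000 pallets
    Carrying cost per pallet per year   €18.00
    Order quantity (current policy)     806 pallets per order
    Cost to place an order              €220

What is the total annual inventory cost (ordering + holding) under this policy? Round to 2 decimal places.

Orders/yr = 59,000/806 = 73.201; ordering cost = 73.201 × €220 = €16,104.22
Average inventory = 806/2 = 403; holding cost = 403 × €18 = €7,254.00
Total = €16,104.22 + €7,254.00 = €23,358.22

€23,358.22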